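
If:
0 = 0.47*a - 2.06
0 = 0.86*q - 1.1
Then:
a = 4.38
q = 1.28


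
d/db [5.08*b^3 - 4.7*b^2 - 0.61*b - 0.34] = 15.24*b^2 - 9.4*b - 0.61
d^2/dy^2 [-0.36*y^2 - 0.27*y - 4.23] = -0.720000000000000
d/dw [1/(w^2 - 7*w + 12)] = (7 - 2*w)/(w^2 - 7*w + 12)^2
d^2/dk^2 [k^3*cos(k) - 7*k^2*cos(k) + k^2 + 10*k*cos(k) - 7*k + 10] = -k^3*cos(k) - 6*k^2*sin(k) + 7*k^2*cos(k) + 28*k*sin(k) - 4*k*cos(k) - 20*sin(k) - 14*cos(k) + 2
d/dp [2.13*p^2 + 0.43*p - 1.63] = 4.26*p + 0.43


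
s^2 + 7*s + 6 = (s + 1)*(s + 6)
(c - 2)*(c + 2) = c^2 - 4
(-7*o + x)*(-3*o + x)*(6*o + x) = 126*o^3 - 39*o^2*x - 4*o*x^2 + x^3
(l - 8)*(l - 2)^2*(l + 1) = l^4 - 11*l^3 + 24*l^2 + 4*l - 32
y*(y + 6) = y^2 + 6*y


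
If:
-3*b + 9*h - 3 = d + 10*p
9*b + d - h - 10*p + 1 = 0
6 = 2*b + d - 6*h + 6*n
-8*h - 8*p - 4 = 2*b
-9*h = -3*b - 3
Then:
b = -52/61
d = 205/61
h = 3/61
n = 283/366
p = -41/122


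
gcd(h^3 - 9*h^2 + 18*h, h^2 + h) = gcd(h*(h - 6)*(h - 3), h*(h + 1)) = h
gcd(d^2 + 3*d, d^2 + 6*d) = d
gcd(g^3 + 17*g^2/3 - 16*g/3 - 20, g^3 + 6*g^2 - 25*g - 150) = g + 6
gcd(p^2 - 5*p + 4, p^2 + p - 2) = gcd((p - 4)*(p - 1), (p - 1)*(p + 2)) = p - 1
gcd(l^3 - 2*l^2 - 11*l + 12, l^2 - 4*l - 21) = l + 3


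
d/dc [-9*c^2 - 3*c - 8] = -18*c - 3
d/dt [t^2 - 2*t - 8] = 2*t - 2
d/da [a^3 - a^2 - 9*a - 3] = 3*a^2 - 2*a - 9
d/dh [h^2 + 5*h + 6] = 2*h + 5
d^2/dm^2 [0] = 0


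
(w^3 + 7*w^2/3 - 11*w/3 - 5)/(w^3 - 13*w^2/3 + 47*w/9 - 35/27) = 9*(w^2 + 4*w + 3)/(9*w^2 - 24*w + 7)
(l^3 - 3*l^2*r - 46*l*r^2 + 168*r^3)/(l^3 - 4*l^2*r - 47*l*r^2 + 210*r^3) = (-l + 4*r)/(-l + 5*r)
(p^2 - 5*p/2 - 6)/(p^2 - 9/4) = 2*(p - 4)/(2*p - 3)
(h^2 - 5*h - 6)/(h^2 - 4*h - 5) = (h - 6)/(h - 5)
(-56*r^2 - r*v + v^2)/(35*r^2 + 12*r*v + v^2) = (-8*r + v)/(5*r + v)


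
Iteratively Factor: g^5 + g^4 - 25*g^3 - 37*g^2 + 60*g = (g + 3)*(g^4 - 2*g^3 - 19*g^2 + 20*g) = g*(g + 3)*(g^3 - 2*g^2 - 19*g + 20) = g*(g - 5)*(g + 3)*(g^2 + 3*g - 4) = g*(g - 5)*(g + 3)*(g + 4)*(g - 1)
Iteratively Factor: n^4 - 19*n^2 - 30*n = (n)*(n^3 - 19*n - 30) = n*(n + 2)*(n^2 - 2*n - 15) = n*(n + 2)*(n + 3)*(n - 5)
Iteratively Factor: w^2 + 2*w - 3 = (w - 1)*(w + 3)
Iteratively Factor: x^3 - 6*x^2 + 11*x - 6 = (x - 2)*(x^2 - 4*x + 3) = (x - 2)*(x - 1)*(x - 3)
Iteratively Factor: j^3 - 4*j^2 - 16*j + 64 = (j - 4)*(j^2 - 16) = (j - 4)^2*(j + 4)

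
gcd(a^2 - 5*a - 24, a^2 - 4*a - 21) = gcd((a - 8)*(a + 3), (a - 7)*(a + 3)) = a + 3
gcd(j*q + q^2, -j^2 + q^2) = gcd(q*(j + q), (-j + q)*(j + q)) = j + q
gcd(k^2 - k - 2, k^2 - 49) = 1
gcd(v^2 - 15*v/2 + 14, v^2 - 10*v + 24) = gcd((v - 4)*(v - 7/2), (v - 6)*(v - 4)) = v - 4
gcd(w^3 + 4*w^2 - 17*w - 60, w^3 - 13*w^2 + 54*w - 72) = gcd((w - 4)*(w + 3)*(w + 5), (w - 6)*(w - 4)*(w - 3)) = w - 4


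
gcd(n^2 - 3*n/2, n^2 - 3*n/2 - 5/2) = 1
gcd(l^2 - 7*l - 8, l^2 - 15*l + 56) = l - 8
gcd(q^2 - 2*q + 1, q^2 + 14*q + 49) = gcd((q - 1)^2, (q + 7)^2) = 1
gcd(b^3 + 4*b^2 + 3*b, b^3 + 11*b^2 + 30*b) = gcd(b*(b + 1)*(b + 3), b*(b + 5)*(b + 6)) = b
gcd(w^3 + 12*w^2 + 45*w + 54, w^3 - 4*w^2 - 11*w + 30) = w + 3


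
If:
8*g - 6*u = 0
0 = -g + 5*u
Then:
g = 0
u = 0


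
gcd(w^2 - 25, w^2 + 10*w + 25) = w + 5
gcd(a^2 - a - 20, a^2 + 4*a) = a + 4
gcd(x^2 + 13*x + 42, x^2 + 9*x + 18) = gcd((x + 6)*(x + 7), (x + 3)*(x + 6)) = x + 6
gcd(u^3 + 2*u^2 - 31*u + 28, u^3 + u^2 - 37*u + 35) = u^2 + 6*u - 7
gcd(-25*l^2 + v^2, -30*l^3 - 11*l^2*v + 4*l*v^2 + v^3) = 5*l + v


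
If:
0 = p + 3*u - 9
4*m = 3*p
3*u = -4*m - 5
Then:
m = -21/4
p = -7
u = 16/3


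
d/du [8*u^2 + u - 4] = 16*u + 1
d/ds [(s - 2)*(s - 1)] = 2*s - 3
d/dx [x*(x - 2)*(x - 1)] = 3*x^2 - 6*x + 2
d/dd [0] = 0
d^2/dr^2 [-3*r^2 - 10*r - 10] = -6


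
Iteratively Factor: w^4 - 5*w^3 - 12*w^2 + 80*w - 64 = (w - 4)*(w^3 - w^2 - 16*w + 16) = (w - 4)*(w + 4)*(w^2 - 5*w + 4) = (w - 4)^2*(w + 4)*(w - 1)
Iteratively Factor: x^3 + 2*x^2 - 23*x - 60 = (x + 3)*(x^2 - x - 20) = (x - 5)*(x + 3)*(x + 4)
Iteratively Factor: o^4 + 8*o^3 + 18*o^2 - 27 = (o - 1)*(o^3 + 9*o^2 + 27*o + 27) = (o - 1)*(o + 3)*(o^2 + 6*o + 9) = (o - 1)*(o + 3)^2*(o + 3)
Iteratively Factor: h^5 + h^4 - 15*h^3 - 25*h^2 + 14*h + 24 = (h - 4)*(h^4 + 5*h^3 + 5*h^2 - 5*h - 6) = (h - 4)*(h + 3)*(h^3 + 2*h^2 - h - 2) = (h - 4)*(h - 1)*(h + 3)*(h^2 + 3*h + 2) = (h - 4)*(h - 1)*(h + 2)*(h + 3)*(h + 1)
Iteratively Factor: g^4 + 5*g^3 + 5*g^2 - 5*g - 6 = (g + 1)*(g^3 + 4*g^2 + g - 6) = (g + 1)*(g + 3)*(g^2 + g - 2) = (g - 1)*(g + 1)*(g + 3)*(g + 2)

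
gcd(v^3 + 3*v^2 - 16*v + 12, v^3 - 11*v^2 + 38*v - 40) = v - 2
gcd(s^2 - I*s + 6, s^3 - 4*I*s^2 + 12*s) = s + 2*I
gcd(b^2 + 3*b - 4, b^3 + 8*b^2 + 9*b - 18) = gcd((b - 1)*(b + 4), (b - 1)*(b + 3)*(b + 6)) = b - 1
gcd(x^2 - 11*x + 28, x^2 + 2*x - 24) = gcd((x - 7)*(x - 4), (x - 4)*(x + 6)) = x - 4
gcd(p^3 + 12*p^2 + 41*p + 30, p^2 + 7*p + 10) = p + 5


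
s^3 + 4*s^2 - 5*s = s*(s - 1)*(s + 5)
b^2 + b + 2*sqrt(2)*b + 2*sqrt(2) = (b + 1)*(b + 2*sqrt(2))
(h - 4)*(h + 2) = h^2 - 2*h - 8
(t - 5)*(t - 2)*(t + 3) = t^3 - 4*t^2 - 11*t + 30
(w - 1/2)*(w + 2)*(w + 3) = w^3 + 9*w^2/2 + 7*w/2 - 3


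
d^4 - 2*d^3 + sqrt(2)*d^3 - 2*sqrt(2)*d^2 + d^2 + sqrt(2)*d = d*(d - 1)^2*(d + sqrt(2))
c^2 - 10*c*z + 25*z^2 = (c - 5*z)^2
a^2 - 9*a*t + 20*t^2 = (a - 5*t)*(a - 4*t)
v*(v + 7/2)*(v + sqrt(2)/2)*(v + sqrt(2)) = v^4 + 3*sqrt(2)*v^3/2 + 7*v^3/2 + v^2 + 21*sqrt(2)*v^2/4 + 7*v/2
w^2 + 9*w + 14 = (w + 2)*(w + 7)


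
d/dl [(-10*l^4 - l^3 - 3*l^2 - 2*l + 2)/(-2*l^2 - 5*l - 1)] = 2*(20*l^5 + 76*l^4 + 25*l^3 + 7*l^2 + 7*l + 6)/(4*l^4 + 20*l^3 + 29*l^2 + 10*l + 1)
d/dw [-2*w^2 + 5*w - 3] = 5 - 4*w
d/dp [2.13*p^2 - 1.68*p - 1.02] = 4.26*p - 1.68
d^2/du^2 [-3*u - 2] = 0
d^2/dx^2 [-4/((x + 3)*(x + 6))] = 8*(-(x + 3)^2 - (x + 3)*(x + 6) - (x + 6)^2)/((x + 3)^3*(x + 6)^3)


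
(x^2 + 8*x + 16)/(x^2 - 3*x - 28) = (x + 4)/(x - 7)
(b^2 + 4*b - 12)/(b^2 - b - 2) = (b + 6)/(b + 1)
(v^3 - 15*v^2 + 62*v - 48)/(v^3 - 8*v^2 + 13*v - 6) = (v - 8)/(v - 1)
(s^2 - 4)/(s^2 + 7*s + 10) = (s - 2)/(s + 5)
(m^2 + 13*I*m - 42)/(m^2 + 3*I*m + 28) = (m + 6*I)/(m - 4*I)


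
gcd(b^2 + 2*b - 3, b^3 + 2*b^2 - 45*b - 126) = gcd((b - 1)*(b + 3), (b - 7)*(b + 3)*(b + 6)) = b + 3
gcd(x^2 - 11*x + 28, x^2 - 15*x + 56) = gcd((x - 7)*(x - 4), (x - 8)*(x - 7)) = x - 7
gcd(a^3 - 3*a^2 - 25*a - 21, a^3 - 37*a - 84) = a^2 - 4*a - 21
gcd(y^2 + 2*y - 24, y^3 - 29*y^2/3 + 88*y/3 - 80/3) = y - 4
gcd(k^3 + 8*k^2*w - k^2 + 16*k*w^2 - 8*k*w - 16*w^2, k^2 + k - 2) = k - 1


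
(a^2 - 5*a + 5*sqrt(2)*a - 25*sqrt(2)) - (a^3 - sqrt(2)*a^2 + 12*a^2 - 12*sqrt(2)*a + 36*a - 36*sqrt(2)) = -a^3 - 11*a^2 + sqrt(2)*a^2 - 41*a + 17*sqrt(2)*a + 11*sqrt(2)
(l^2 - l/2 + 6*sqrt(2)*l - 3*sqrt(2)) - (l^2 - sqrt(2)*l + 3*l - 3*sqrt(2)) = -7*l/2 + 7*sqrt(2)*l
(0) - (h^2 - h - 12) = -h^2 + h + 12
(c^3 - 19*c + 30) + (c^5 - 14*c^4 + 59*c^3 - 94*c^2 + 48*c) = c^5 - 14*c^4 + 60*c^3 - 94*c^2 + 29*c + 30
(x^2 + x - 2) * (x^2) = x^4 + x^3 - 2*x^2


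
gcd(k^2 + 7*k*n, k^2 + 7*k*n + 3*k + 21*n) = k + 7*n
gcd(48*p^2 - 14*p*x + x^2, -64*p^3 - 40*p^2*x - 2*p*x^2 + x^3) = -8*p + x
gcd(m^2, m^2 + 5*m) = m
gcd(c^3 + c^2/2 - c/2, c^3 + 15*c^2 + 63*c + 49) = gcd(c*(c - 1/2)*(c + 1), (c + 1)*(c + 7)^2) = c + 1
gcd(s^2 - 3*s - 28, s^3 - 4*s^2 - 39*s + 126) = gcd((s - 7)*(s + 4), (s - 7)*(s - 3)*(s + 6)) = s - 7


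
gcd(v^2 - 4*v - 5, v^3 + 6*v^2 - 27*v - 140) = v - 5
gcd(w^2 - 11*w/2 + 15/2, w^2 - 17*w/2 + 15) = w - 5/2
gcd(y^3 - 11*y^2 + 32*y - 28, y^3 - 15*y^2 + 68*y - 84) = y^2 - 9*y + 14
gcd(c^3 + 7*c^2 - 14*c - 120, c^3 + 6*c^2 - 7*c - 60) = c + 5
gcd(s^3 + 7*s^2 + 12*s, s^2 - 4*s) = s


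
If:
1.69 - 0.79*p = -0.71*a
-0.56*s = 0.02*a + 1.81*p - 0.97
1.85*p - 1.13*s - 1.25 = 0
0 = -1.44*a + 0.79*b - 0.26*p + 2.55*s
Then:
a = -1.72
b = -2.51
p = 0.60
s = -0.13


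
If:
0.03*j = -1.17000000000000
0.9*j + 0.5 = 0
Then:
No Solution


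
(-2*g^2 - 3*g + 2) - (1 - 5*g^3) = 5*g^3 - 2*g^2 - 3*g + 1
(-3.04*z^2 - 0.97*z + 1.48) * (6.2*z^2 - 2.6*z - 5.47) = -18.848*z^4 + 1.89*z^3 + 28.3268*z^2 + 1.4579*z - 8.0956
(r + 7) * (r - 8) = r^2 - r - 56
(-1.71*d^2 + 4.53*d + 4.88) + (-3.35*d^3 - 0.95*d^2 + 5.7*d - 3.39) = -3.35*d^3 - 2.66*d^2 + 10.23*d + 1.49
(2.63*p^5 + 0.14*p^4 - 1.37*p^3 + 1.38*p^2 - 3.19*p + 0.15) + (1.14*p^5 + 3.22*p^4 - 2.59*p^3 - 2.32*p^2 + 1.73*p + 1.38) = 3.77*p^5 + 3.36*p^4 - 3.96*p^3 - 0.94*p^2 - 1.46*p + 1.53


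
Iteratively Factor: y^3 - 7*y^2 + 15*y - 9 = (y - 3)*(y^2 - 4*y + 3) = (y - 3)^2*(y - 1)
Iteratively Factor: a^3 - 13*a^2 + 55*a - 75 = (a - 5)*(a^2 - 8*a + 15) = (a - 5)*(a - 3)*(a - 5)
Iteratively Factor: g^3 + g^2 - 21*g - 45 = (g - 5)*(g^2 + 6*g + 9) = (g - 5)*(g + 3)*(g + 3)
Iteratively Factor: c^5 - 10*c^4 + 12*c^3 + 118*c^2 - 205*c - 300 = (c + 1)*(c^4 - 11*c^3 + 23*c^2 + 95*c - 300) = (c - 4)*(c + 1)*(c^3 - 7*c^2 - 5*c + 75) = (c - 5)*(c - 4)*(c + 1)*(c^2 - 2*c - 15) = (c - 5)*(c - 4)*(c + 1)*(c + 3)*(c - 5)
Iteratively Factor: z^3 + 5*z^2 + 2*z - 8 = (z - 1)*(z^2 + 6*z + 8) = (z - 1)*(z + 2)*(z + 4)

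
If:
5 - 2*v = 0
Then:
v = 5/2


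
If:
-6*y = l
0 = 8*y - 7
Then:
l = -21/4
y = 7/8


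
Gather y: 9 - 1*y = 9 - y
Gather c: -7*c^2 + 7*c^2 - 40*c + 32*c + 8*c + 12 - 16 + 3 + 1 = 0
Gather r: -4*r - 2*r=-6*r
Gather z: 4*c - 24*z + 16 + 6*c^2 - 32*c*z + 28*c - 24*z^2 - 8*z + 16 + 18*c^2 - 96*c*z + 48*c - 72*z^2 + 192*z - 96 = 24*c^2 + 80*c - 96*z^2 + z*(160 - 128*c) - 64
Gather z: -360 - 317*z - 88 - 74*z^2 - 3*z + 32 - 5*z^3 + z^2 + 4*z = -5*z^3 - 73*z^2 - 316*z - 416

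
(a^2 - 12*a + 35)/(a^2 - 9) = (a^2 - 12*a + 35)/(a^2 - 9)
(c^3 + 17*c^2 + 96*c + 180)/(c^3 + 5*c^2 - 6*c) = (c^2 + 11*c + 30)/(c*(c - 1))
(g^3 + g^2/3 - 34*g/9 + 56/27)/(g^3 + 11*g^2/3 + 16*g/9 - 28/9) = (g - 4/3)/(g + 2)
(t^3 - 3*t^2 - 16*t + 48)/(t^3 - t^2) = (t^3 - 3*t^2 - 16*t + 48)/(t^2*(t - 1))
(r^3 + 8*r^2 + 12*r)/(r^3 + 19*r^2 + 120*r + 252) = r*(r + 2)/(r^2 + 13*r + 42)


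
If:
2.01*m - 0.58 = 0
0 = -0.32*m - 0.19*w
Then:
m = 0.29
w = -0.49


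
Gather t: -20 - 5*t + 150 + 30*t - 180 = 25*t - 50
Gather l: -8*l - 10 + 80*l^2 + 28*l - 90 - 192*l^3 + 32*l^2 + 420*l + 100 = -192*l^3 + 112*l^2 + 440*l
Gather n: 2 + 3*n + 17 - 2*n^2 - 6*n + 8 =-2*n^2 - 3*n + 27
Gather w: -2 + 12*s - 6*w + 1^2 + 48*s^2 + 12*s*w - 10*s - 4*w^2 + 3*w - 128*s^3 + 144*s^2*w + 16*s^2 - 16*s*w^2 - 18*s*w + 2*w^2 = -128*s^3 + 64*s^2 + 2*s + w^2*(-16*s - 2) + w*(144*s^2 - 6*s - 3) - 1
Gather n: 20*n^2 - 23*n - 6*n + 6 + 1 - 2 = 20*n^2 - 29*n + 5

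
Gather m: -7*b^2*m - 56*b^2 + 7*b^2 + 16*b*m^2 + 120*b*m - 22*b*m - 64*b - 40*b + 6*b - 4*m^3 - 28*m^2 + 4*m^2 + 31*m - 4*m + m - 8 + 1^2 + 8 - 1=-49*b^2 - 98*b - 4*m^3 + m^2*(16*b - 24) + m*(-7*b^2 + 98*b + 28)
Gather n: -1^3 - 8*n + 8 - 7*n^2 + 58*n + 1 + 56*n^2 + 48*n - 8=49*n^2 + 98*n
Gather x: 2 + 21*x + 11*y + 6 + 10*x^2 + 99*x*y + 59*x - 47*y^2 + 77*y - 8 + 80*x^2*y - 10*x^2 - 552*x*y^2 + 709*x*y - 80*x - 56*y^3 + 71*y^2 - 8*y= 80*x^2*y + x*(-552*y^2 + 808*y) - 56*y^3 + 24*y^2 + 80*y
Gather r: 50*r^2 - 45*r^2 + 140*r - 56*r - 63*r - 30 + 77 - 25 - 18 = 5*r^2 + 21*r + 4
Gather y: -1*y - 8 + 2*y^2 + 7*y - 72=2*y^2 + 6*y - 80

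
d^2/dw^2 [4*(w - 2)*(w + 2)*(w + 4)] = 24*w + 32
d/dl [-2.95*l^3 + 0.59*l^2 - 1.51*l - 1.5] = -8.85*l^2 + 1.18*l - 1.51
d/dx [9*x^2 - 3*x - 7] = 18*x - 3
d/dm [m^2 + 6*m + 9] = 2*m + 6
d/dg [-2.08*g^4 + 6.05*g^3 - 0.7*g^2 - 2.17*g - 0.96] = -8.32*g^3 + 18.15*g^2 - 1.4*g - 2.17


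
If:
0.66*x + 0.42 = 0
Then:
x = -0.64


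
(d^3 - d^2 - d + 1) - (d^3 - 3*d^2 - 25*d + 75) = 2*d^2 + 24*d - 74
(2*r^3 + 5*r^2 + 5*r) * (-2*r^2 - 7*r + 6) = -4*r^5 - 24*r^4 - 33*r^3 - 5*r^2 + 30*r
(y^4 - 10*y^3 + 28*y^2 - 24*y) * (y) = y^5 - 10*y^4 + 28*y^3 - 24*y^2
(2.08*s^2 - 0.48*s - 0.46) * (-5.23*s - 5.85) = -10.8784*s^3 - 9.6576*s^2 + 5.2138*s + 2.691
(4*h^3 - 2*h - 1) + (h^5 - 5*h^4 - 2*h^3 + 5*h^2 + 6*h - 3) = h^5 - 5*h^4 + 2*h^3 + 5*h^2 + 4*h - 4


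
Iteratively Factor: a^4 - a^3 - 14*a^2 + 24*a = (a - 3)*(a^3 + 2*a^2 - 8*a) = (a - 3)*(a - 2)*(a^2 + 4*a) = (a - 3)*(a - 2)*(a + 4)*(a)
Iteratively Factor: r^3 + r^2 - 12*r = (r + 4)*(r^2 - 3*r) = (r - 3)*(r + 4)*(r)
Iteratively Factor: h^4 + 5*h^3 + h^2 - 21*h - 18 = (h + 1)*(h^3 + 4*h^2 - 3*h - 18) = (h + 1)*(h + 3)*(h^2 + h - 6) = (h - 2)*(h + 1)*(h + 3)*(h + 3)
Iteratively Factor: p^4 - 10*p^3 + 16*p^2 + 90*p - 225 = (p - 5)*(p^3 - 5*p^2 - 9*p + 45) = (p - 5)^2*(p^2 - 9) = (p - 5)^2*(p - 3)*(p + 3)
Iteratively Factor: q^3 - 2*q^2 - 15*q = (q)*(q^2 - 2*q - 15) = q*(q - 5)*(q + 3)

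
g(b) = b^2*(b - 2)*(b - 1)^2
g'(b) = b^2*(b - 2)*(2*b - 2) + b^2*(b - 1)^2 + 2*b*(b - 2)*(b - 1)^2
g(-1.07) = -15.06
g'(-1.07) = 47.61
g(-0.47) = -1.18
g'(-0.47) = 7.10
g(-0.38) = -0.65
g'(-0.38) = 4.67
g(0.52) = -0.09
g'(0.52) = 0.09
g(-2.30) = -247.71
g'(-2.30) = 423.14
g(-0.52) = -1.57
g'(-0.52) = 8.75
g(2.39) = 4.30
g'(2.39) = 20.83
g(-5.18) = -7358.02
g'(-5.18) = 6246.96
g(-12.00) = -340704.00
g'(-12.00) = 133536.00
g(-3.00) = -720.00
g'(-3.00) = 984.00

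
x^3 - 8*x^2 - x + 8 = (x - 8)*(x - 1)*(x + 1)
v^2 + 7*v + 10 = (v + 2)*(v + 5)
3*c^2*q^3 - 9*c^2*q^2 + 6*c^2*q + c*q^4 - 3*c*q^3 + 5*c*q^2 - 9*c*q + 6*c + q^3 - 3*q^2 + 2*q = (3*c + q)*(q - 2)*(q - 1)*(c*q + 1)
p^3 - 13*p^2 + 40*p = p*(p - 8)*(p - 5)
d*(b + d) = b*d + d^2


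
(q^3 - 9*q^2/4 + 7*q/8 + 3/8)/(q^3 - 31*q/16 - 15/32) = 4*(q - 1)/(4*q + 5)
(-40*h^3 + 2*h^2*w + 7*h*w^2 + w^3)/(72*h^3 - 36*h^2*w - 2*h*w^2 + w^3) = (20*h^2 + 9*h*w + w^2)/(-36*h^2 + w^2)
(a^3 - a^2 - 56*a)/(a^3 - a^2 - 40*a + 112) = a*(a - 8)/(a^2 - 8*a + 16)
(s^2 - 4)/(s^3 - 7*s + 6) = (s + 2)/(s^2 + 2*s - 3)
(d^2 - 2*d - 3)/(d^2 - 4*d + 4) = (d^2 - 2*d - 3)/(d^2 - 4*d + 4)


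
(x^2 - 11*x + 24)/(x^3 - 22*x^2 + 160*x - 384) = (x - 3)/(x^2 - 14*x + 48)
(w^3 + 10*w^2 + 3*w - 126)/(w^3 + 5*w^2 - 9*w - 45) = (w^2 + 13*w + 42)/(w^2 + 8*w + 15)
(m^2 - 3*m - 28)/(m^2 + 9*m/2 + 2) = 2*(m - 7)/(2*m + 1)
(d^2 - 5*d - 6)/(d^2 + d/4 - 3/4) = 4*(d - 6)/(4*d - 3)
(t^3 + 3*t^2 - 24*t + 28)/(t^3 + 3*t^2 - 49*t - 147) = (t^2 - 4*t + 4)/(t^2 - 4*t - 21)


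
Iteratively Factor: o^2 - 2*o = (o)*(o - 2)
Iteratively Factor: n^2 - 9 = (n - 3)*(n + 3)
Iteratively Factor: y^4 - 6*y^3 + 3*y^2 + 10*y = (y - 5)*(y^3 - y^2 - 2*y) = (y - 5)*(y - 2)*(y^2 + y) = (y - 5)*(y - 2)*(y + 1)*(y)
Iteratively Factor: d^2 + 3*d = (d)*(d + 3)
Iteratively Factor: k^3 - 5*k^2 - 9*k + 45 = (k + 3)*(k^2 - 8*k + 15) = (k - 3)*(k + 3)*(k - 5)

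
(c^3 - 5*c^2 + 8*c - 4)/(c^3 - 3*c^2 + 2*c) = (c - 2)/c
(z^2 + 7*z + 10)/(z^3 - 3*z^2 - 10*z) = (z + 5)/(z*(z - 5))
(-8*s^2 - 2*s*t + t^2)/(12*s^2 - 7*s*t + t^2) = (-2*s - t)/(3*s - t)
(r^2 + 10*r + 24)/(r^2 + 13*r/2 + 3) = 2*(r + 4)/(2*r + 1)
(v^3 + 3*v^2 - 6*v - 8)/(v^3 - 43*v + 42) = (v^3 + 3*v^2 - 6*v - 8)/(v^3 - 43*v + 42)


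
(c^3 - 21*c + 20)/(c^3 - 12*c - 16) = (-c^3 + 21*c - 20)/(-c^3 + 12*c + 16)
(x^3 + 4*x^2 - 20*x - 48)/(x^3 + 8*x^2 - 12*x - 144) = (x + 2)/(x + 6)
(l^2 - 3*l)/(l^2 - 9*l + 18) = l/(l - 6)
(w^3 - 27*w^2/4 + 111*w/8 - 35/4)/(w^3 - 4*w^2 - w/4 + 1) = (8*w^3 - 54*w^2 + 111*w - 70)/(2*(4*w^3 - 16*w^2 - w + 4))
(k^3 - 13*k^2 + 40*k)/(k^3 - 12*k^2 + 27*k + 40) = k/(k + 1)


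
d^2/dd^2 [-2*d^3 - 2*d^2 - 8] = -12*d - 4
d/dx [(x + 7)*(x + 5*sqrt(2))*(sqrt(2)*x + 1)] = 3*sqrt(2)*x^2 + 14*sqrt(2)*x + 22*x + 5*sqrt(2) + 77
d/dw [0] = 0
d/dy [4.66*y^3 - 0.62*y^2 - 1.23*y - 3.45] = 13.98*y^2 - 1.24*y - 1.23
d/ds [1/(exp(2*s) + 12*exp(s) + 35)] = 2*(-exp(s) - 6)*exp(s)/(exp(2*s) + 12*exp(s) + 35)^2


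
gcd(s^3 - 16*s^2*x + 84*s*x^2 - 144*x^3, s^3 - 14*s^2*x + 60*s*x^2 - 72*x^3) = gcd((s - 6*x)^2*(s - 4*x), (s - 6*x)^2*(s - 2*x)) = s^2 - 12*s*x + 36*x^2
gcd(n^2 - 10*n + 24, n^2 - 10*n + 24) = n^2 - 10*n + 24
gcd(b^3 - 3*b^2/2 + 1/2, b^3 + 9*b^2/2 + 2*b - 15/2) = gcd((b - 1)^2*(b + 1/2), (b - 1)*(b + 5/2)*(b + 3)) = b - 1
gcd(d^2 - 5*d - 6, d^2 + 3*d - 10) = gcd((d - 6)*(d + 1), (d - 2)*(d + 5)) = 1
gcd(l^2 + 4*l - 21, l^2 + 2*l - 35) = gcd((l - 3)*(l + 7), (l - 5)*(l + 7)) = l + 7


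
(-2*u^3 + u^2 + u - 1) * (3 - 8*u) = 16*u^4 - 14*u^3 - 5*u^2 + 11*u - 3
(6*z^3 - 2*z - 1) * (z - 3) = 6*z^4 - 18*z^3 - 2*z^2 + 5*z + 3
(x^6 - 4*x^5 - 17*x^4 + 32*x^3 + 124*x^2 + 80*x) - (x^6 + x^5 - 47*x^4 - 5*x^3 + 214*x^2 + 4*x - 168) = -5*x^5 + 30*x^4 + 37*x^3 - 90*x^2 + 76*x + 168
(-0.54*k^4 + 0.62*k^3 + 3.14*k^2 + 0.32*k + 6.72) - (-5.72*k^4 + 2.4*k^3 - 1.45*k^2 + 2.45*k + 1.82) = 5.18*k^4 - 1.78*k^3 + 4.59*k^2 - 2.13*k + 4.9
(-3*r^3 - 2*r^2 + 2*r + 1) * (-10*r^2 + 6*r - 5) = 30*r^5 + 2*r^4 - 17*r^3 + 12*r^2 - 4*r - 5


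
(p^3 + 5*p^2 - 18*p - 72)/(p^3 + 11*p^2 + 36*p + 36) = (p - 4)/(p + 2)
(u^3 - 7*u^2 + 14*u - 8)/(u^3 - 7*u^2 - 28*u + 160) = (u^2 - 3*u + 2)/(u^2 - 3*u - 40)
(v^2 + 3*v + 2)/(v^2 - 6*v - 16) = (v + 1)/(v - 8)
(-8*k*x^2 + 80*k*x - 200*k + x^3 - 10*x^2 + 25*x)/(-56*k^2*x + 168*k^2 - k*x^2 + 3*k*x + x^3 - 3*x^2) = (x^2 - 10*x + 25)/(7*k*x - 21*k + x^2 - 3*x)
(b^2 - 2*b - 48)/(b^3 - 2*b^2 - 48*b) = 1/b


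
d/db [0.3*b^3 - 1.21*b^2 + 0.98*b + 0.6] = 0.9*b^2 - 2.42*b + 0.98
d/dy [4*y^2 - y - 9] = 8*y - 1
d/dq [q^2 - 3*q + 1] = 2*q - 3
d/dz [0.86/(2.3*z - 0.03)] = -1.978/(2.3*z - 0.03)^2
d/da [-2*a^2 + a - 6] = 1 - 4*a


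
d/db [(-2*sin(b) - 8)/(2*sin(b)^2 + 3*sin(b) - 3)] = 2*(16*sin(b) - cos(2*b) + 16)*cos(b)/(3*sin(b) - cos(2*b) - 2)^2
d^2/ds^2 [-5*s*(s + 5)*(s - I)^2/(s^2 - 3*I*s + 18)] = (-10*s^6 + 90*I*s^5 - 270*s^4 + s^3*(1100 + 3810*I) + s^2*(-16740 + 2700*I) + s*(-51300 + 19440*I) + 3240 + 35100*I)/(s^6 - 9*I*s^5 + 27*s^4 - 297*I*s^3 + 486*s^2 - 2916*I*s + 5832)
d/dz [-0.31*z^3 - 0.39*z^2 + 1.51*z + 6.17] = -0.93*z^2 - 0.78*z + 1.51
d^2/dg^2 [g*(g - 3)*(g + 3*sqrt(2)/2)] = 6*g - 6 + 3*sqrt(2)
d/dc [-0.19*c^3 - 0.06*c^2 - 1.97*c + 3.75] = -0.57*c^2 - 0.12*c - 1.97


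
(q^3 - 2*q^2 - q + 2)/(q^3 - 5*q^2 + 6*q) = (q^2 - 1)/(q*(q - 3))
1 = 1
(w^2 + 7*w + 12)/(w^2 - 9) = (w + 4)/(w - 3)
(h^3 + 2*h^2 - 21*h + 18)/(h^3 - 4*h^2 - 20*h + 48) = (h^3 + 2*h^2 - 21*h + 18)/(h^3 - 4*h^2 - 20*h + 48)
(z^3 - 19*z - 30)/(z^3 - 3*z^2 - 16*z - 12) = (z^2 - 2*z - 15)/(z^2 - 5*z - 6)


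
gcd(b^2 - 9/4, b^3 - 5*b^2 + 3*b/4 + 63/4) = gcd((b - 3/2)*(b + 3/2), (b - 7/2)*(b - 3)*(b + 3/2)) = b + 3/2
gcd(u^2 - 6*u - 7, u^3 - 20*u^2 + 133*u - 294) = u - 7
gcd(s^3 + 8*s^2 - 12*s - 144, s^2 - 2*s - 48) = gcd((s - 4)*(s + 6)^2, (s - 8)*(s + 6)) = s + 6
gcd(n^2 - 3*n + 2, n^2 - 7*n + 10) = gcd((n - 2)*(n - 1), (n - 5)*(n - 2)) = n - 2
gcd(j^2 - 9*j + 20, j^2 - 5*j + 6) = 1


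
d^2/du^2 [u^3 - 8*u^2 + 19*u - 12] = 6*u - 16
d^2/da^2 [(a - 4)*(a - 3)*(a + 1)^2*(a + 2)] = 20*a^3 - 36*a^2 - 66*a + 30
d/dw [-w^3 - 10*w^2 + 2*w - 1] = -3*w^2 - 20*w + 2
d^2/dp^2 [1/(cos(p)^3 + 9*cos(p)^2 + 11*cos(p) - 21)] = ((47*cos(p) + 72*cos(2*p) + 9*cos(3*p))*(cos(p)^3 + 9*cos(p)^2 + 11*cos(p) - 21)/4 + 2*(3*cos(p)^2 + 18*cos(p) + 11)^2*sin(p)^2)/(cos(p)^3 + 9*cos(p)^2 + 11*cos(p) - 21)^3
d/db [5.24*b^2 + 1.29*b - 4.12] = 10.48*b + 1.29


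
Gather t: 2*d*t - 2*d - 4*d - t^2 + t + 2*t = -6*d - t^2 + t*(2*d + 3)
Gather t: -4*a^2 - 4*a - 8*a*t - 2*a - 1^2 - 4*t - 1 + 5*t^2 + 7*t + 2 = -4*a^2 - 6*a + 5*t^2 + t*(3 - 8*a)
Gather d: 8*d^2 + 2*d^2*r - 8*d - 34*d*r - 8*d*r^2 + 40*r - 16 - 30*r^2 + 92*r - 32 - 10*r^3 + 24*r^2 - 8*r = d^2*(2*r + 8) + d*(-8*r^2 - 34*r - 8) - 10*r^3 - 6*r^2 + 124*r - 48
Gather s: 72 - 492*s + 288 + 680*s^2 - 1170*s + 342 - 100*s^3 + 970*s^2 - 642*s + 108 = -100*s^3 + 1650*s^2 - 2304*s + 810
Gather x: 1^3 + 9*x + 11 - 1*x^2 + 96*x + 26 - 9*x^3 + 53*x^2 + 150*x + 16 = -9*x^3 + 52*x^2 + 255*x + 54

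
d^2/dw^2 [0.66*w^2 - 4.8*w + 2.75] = 1.32000000000000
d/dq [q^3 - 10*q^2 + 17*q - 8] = 3*q^2 - 20*q + 17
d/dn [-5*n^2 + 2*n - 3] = 2 - 10*n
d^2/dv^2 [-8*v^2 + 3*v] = -16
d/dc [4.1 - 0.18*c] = -0.180000000000000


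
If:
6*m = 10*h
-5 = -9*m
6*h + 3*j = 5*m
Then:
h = 1/3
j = 7/27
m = 5/9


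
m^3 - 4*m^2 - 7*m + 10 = (m - 5)*(m - 1)*(m + 2)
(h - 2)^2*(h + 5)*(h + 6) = h^4 + 7*h^3 - 10*h^2 - 76*h + 120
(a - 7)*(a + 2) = a^2 - 5*a - 14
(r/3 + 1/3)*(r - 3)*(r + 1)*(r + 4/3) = r^4/3 + r^3/9 - 19*r^2/9 - 29*r/9 - 4/3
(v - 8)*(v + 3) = v^2 - 5*v - 24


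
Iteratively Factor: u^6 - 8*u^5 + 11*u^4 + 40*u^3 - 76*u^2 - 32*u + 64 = (u + 1)*(u^5 - 9*u^4 + 20*u^3 + 20*u^2 - 96*u + 64) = (u - 2)*(u + 1)*(u^4 - 7*u^3 + 6*u^2 + 32*u - 32) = (u - 2)*(u + 1)*(u + 2)*(u^3 - 9*u^2 + 24*u - 16) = (u - 2)*(u - 1)*(u + 1)*(u + 2)*(u^2 - 8*u + 16) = (u - 4)*(u - 2)*(u - 1)*(u + 1)*(u + 2)*(u - 4)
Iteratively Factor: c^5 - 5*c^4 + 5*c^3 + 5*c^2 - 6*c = (c + 1)*(c^4 - 6*c^3 + 11*c^2 - 6*c) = (c - 3)*(c + 1)*(c^3 - 3*c^2 + 2*c) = (c - 3)*(c - 2)*(c + 1)*(c^2 - c) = (c - 3)*(c - 2)*(c - 1)*(c + 1)*(c)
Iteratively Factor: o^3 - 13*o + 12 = (o + 4)*(o^2 - 4*o + 3) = (o - 3)*(o + 4)*(o - 1)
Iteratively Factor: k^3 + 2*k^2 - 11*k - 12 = (k + 1)*(k^2 + k - 12) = (k - 3)*(k + 1)*(k + 4)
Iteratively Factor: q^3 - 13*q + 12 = (q + 4)*(q^2 - 4*q + 3) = (q - 3)*(q + 4)*(q - 1)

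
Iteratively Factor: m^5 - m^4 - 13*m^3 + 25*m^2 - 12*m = (m - 3)*(m^4 + 2*m^3 - 7*m^2 + 4*m) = m*(m - 3)*(m^3 + 2*m^2 - 7*m + 4) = m*(m - 3)*(m + 4)*(m^2 - 2*m + 1) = m*(m - 3)*(m - 1)*(m + 4)*(m - 1)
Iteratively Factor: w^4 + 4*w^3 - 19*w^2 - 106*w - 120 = (w + 2)*(w^3 + 2*w^2 - 23*w - 60) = (w - 5)*(w + 2)*(w^2 + 7*w + 12) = (w - 5)*(w + 2)*(w + 4)*(w + 3)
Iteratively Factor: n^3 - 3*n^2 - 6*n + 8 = (n - 1)*(n^2 - 2*n - 8) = (n - 1)*(n + 2)*(n - 4)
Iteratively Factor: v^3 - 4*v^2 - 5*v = (v - 5)*(v^2 + v) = v*(v - 5)*(v + 1)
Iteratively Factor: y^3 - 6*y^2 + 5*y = (y - 5)*(y^2 - y) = (y - 5)*(y - 1)*(y)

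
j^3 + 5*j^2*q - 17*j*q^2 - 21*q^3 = (j - 3*q)*(j + q)*(j + 7*q)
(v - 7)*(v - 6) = v^2 - 13*v + 42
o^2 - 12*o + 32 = (o - 8)*(o - 4)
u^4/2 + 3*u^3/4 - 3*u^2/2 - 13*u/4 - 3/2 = (u/2 + 1/2)*(u - 2)*(u + 1)*(u + 3/2)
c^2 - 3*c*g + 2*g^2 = (c - 2*g)*(c - g)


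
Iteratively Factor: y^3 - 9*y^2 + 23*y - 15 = (y - 1)*(y^2 - 8*y + 15) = (y - 5)*(y - 1)*(y - 3)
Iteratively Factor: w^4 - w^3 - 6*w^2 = (w)*(w^3 - w^2 - 6*w) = w*(w - 3)*(w^2 + 2*w) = w^2*(w - 3)*(w + 2)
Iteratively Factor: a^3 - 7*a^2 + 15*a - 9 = (a - 1)*(a^2 - 6*a + 9) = (a - 3)*(a - 1)*(a - 3)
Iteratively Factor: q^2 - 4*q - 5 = (q + 1)*(q - 5)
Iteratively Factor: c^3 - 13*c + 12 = (c - 1)*(c^2 + c - 12) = (c - 1)*(c + 4)*(c - 3)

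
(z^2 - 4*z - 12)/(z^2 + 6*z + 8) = (z - 6)/(z + 4)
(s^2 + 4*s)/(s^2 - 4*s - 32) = s/(s - 8)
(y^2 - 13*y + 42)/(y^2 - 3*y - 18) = (y - 7)/(y + 3)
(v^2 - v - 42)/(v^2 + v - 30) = (v - 7)/(v - 5)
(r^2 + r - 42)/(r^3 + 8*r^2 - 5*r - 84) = (r - 6)/(r^2 + r - 12)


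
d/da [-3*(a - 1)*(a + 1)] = -6*a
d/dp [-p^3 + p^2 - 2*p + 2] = -3*p^2 + 2*p - 2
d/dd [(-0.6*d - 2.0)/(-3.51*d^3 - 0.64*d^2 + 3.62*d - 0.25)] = (-4.212*d^3 - 21.444*d^2 - 2.56*d + 7.39)/(12.3201*d^6 + 4.4928*d^5 - 25.0028*d^4 - 2.8786*d^3 + 13.4244*d^2 - 1.81*d + 0.0625)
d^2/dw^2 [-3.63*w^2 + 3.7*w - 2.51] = -7.26000000000000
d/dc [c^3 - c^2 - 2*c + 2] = 3*c^2 - 2*c - 2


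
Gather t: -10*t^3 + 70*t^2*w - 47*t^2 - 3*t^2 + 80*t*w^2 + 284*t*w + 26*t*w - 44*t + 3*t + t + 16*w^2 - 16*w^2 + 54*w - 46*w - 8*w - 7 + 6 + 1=-10*t^3 + t^2*(70*w - 50) + t*(80*w^2 + 310*w - 40)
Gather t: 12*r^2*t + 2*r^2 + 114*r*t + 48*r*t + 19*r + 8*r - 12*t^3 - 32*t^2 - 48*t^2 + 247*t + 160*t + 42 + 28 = 2*r^2 + 27*r - 12*t^3 - 80*t^2 + t*(12*r^2 + 162*r + 407) + 70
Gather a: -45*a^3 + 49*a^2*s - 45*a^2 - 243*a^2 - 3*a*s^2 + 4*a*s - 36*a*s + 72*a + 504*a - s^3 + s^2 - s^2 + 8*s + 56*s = -45*a^3 + a^2*(49*s - 288) + a*(-3*s^2 - 32*s + 576) - s^3 + 64*s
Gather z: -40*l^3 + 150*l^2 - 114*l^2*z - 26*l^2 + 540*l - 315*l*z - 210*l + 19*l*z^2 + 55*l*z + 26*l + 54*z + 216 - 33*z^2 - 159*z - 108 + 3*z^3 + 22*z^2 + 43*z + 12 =-40*l^3 + 124*l^2 + 356*l + 3*z^3 + z^2*(19*l - 11) + z*(-114*l^2 - 260*l - 62) + 120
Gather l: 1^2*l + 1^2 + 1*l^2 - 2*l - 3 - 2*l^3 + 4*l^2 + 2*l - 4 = -2*l^3 + 5*l^2 + l - 6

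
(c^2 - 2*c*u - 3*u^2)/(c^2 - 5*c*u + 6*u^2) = (-c - u)/(-c + 2*u)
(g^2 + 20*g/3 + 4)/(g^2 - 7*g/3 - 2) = (g + 6)/(g - 3)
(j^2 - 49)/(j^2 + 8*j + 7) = (j - 7)/(j + 1)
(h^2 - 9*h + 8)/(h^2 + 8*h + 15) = (h^2 - 9*h + 8)/(h^2 + 8*h + 15)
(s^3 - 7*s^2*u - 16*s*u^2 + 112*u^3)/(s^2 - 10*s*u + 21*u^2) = (s^2 - 16*u^2)/(s - 3*u)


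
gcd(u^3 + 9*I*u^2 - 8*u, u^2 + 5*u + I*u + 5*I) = u + I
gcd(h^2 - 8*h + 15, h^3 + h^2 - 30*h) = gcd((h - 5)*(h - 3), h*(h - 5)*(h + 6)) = h - 5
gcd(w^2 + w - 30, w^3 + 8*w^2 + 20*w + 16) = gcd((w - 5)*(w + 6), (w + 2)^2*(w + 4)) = 1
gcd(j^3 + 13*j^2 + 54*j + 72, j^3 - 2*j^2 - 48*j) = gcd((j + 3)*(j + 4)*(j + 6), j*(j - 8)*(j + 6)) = j + 6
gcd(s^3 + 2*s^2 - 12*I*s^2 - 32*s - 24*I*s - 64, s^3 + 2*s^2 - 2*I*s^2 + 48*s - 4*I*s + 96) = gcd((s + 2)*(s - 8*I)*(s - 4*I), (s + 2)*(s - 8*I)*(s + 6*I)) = s^2 + s*(2 - 8*I) - 16*I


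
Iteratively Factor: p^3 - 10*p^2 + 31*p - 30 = (p - 5)*(p^2 - 5*p + 6) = (p - 5)*(p - 3)*(p - 2)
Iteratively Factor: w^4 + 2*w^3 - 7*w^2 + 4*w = (w - 1)*(w^3 + 3*w^2 - 4*w) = (w - 1)^2*(w^2 + 4*w) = (w - 1)^2*(w + 4)*(w)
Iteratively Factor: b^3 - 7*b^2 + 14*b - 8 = (b - 2)*(b^2 - 5*b + 4) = (b - 4)*(b - 2)*(b - 1)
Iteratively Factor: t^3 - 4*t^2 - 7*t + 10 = (t - 5)*(t^2 + t - 2) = (t - 5)*(t + 2)*(t - 1)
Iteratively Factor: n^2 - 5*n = (n - 5)*(n)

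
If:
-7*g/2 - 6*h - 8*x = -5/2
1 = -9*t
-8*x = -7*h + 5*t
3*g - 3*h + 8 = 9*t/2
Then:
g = -628/297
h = 427/594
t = -1/9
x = 3319/4752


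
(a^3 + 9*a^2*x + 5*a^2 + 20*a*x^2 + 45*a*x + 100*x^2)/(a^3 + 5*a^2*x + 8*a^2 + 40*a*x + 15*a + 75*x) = (a + 4*x)/(a + 3)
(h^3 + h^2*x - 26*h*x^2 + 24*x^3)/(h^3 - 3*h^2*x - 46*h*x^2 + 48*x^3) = (-h + 4*x)/(-h + 8*x)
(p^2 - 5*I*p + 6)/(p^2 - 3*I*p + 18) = (p + I)/(p + 3*I)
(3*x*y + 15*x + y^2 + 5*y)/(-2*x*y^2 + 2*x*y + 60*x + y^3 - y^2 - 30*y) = (-3*x - y)/(2*x*y - 12*x - y^2 + 6*y)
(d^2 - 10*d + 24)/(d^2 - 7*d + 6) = (d - 4)/(d - 1)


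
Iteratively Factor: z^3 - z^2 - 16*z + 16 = (z - 1)*(z^2 - 16) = (z - 4)*(z - 1)*(z + 4)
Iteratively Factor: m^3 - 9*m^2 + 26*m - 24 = (m - 2)*(m^2 - 7*m + 12) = (m - 3)*(m - 2)*(m - 4)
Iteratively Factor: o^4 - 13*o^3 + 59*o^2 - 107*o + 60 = (o - 1)*(o^3 - 12*o^2 + 47*o - 60) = (o - 5)*(o - 1)*(o^2 - 7*o + 12) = (o - 5)*(o - 4)*(o - 1)*(o - 3)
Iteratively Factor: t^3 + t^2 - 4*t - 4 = (t + 2)*(t^2 - t - 2) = (t - 2)*(t + 2)*(t + 1)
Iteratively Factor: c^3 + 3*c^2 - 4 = (c - 1)*(c^2 + 4*c + 4) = (c - 1)*(c + 2)*(c + 2)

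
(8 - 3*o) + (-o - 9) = -4*o - 1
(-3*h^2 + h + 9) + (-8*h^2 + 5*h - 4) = -11*h^2 + 6*h + 5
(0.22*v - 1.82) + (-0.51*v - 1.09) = -0.29*v - 2.91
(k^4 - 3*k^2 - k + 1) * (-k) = -k^5 + 3*k^3 + k^2 - k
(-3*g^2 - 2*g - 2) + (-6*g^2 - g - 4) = -9*g^2 - 3*g - 6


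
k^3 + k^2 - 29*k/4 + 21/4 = (k - 3/2)*(k - 1)*(k + 7/2)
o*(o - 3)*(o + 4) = o^3 + o^2 - 12*o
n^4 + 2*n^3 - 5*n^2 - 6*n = n*(n - 2)*(n + 1)*(n + 3)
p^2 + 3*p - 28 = (p - 4)*(p + 7)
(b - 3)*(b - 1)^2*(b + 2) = b^4 - 3*b^3 - 3*b^2 + 11*b - 6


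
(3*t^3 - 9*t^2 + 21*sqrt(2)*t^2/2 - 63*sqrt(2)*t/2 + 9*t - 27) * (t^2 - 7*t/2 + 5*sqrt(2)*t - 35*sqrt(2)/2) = 3*t^5 - 39*t^4/2 + 51*sqrt(2)*t^4/2 - 663*sqrt(2)*t^3/4 + 291*t^3/2 - 741*t^2 + 1251*sqrt(2)*t^2/4 - 585*sqrt(2)*t/2 + 1197*t + 945*sqrt(2)/2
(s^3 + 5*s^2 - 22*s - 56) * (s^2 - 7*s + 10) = s^5 - 2*s^4 - 47*s^3 + 148*s^2 + 172*s - 560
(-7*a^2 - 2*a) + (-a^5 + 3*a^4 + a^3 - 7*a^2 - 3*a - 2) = -a^5 + 3*a^4 + a^3 - 14*a^2 - 5*a - 2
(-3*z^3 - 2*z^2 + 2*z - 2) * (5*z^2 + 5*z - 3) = -15*z^5 - 25*z^4 + 9*z^3 + 6*z^2 - 16*z + 6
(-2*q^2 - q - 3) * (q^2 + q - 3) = -2*q^4 - 3*q^3 + 2*q^2 + 9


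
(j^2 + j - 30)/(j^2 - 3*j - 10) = (j + 6)/(j + 2)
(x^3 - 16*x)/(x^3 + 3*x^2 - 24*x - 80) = x*(x - 4)/(x^2 - x - 20)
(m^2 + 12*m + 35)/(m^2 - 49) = (m + 5)/(m - 7)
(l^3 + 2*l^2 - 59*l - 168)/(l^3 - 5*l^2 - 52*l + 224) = (l + 3)/(l - 4)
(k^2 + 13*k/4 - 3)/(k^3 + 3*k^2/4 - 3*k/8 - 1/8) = 2*(4*k^2 + 13*k - 12)/(8*k^3 + 6*k^2 - 3*k - 1)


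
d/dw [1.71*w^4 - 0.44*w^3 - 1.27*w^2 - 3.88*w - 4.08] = 6.84*w^3 - 1.32*w^2 - 2.54*w - 3.88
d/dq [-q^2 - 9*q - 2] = -2*q - 9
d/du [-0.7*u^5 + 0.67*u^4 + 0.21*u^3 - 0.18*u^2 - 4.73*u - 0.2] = -3.5*u^4 + 2.68*u^3 + 0.63*u^2 - 0.36*u - 4.73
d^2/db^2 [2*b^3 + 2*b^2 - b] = 12*b + 4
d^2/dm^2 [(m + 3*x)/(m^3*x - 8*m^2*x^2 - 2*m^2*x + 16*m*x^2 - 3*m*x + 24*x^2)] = 2*((m + 3*x)*(-3*m^2 + 16*m*x + 4*m - 16*x + 3)^2 + (-3*m^2 + 16*m*x + 4*m - 16*x + (m + 3*x)*(-3*m + 8*x + 2) + 3)*(m^3 - 8*m^2*x - 2*m^2 + 16*m*x - 3*m + 24*x))/(x*(m^3 - 8*m^2*x - 2*m^2 + 16*m*x - 3*m + 24*x)^3)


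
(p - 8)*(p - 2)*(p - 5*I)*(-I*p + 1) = -I*p^4 - 4*p^3 + 10*I*p^3 + 40*p^2 - 21*I*p^2 - 64*p + 50*I*p - 80*I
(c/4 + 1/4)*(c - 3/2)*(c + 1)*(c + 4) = c^4/4 + 9*c^3/8 - 19*c/8 - 3/2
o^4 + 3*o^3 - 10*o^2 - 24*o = o*(o - 3)*(o + 2)*(o + 4)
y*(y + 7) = y^2 + 7*y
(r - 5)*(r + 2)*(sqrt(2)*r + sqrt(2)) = sqrt(2)*r^3 - 2*sqrt(2)*r^2 - 13*sqrt(2)*r - 10*sqrt(2)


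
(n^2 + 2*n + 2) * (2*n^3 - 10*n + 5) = 2*n^5 + 4*n^4 - 6*n^3 - 15*n^2 - 10*n + 10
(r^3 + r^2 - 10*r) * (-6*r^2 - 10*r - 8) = -6*r^5 - 16*r^4 + 42*r^3 + 92*r^2 + 80*r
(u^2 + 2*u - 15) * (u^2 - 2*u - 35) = u^4 - 54*u^2 - 40*u + 525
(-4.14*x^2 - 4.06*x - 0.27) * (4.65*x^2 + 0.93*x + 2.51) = -19.251*x^4 - 22.7292*x^3 - 15.4227*x^2 - 10.4417*x - 0.6777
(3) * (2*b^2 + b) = 6*b^2 + 3*b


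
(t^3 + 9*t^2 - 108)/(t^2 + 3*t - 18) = t + 6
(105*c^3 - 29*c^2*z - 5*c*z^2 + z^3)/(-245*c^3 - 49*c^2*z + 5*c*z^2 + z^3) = (-3*c + z)/(7*c + z)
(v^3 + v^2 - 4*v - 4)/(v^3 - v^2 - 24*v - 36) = (v^2 - v - 2)/(v^2 - 3*v - 18)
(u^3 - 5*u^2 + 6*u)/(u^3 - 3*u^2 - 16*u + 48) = u*(u - 2)/(u^2 - 16)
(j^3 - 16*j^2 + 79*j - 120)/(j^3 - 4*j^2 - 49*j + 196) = (j^3 - 16*j^2 + 79*j - 120)/(j^3 - 4*j^2 - 49*j + 196)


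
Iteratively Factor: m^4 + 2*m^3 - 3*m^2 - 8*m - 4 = (m + 1)*(m^3 + m^2 - 4*m - 4) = (m - 2)*(m + 1)*(m^2 + 3*m + 2) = (m - 2)*(m + 1)^2*(m + 2)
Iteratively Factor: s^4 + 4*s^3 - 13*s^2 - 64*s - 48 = (s + 3)*(s^3 + s^2 - 16*s - 16) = (s + 3)*(s + 4)*(s^2 - 3*s - 4) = (s - 4)*(s + 3)*(s + 4)*(s + 1)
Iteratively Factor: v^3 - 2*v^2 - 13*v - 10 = (v + 2)*(v^2 - 4*v - 5) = (v - 5)*(v + 2)*(v + 1)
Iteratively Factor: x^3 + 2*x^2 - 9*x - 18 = (x + 2)*(x^2 - 9) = (x + 2)*(x + 3)*(x - 3)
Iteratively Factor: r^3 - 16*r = (r)*(r^2 - 16) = r*(r - 4)*(r + 4)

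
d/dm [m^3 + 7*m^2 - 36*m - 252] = 3*m^2 + 14*m - 36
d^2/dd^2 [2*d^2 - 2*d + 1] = 4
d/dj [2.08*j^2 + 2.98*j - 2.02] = 4.16*j + 2.98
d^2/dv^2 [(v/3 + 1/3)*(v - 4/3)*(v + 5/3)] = 2*v + 8/9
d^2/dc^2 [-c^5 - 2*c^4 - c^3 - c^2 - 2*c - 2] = -20*c^3 - 24*c^2 - 6*c - 2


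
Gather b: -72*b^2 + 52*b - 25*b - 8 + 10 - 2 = -72*b^2 + 27*b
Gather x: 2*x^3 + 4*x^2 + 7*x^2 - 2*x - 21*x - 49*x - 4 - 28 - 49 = 2*x^3 + 11*x^2 - 72*x - 81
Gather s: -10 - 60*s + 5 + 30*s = -30*s - 5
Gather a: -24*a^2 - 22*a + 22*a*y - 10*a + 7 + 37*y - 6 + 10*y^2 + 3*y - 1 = -24*a^2 + a*(22*y - 32) + 10*y^2 + 40*y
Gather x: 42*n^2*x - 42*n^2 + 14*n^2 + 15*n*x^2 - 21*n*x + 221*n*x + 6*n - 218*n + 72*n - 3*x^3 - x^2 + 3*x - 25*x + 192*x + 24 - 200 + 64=-28*n^2 - 140*n - 3*x^3 + x^2*(15*n - 1) + x*(42*n^2 + 200*n + 170) - 112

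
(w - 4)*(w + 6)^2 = w^3 + 8*w^2 - 12*w - 144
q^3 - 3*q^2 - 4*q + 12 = (q - 3)*(q - 2)*(q + 2)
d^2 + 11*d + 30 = (d + 5)*(d + 6)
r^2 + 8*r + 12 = (r + 2)*(r + 6)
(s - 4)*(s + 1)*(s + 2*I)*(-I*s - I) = -I*s^4 + 2*s^3 + 2*I*s^3 - 4*s^2 + 7*I*s^2 - 14*s + 4*I*s - 8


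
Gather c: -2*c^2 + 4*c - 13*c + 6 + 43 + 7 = -2*c^2 - 9*c + 56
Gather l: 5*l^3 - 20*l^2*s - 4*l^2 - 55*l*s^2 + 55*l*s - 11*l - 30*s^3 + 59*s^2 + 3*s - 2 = 5*l^3 + l^2*(-20*s - 4) + l*(-55*s^2 + 55*s - 11) - 30*s^3 + 59*s^2 + 3*s - 2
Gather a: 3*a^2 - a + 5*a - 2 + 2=3*a^2 + 4*a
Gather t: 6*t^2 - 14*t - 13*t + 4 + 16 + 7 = 6*t^2 - 27*t + 27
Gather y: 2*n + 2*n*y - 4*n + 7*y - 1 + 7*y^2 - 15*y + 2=-2*n + 7*y^2 + y*(2*n - 8) + 1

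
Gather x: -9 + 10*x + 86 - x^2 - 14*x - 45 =-x^2 - 4*x + 32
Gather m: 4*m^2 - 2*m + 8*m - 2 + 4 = 4*m^2 + 6*m + 2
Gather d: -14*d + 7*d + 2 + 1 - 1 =2 - 7*d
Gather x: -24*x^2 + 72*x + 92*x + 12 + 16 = -24*x^2 + 164*x + 28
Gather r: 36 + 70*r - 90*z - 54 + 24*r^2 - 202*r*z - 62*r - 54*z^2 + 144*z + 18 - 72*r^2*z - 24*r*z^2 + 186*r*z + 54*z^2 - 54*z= r^2*(24 - 72*z) + r*(-24*z^2 - 16*z + 8)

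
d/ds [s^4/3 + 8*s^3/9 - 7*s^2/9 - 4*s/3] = 4*s^3/3 + 8*s^2/3 - 14*s/9 - 4/3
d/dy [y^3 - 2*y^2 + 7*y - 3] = 3*y^2 - 4*y + 7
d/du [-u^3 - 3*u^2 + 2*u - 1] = -3*u^2 - 6*u + 2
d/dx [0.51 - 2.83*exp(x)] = -2.83*exp(x)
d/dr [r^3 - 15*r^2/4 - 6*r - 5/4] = 3*r^2 - 15*r/2 - 6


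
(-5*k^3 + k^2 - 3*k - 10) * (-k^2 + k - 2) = 5*k^5 - 6*k^4 + 14*k^3 + 5*k^2 - 4*k + 20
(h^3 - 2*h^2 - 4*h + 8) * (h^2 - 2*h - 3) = h^5 - 4*h^4 - 3*h^3 + 22*h^2 - 4*h - 24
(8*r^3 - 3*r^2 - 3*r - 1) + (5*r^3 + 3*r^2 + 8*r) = 13*r^3 + 5*r - 1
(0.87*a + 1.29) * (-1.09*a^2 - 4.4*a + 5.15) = -0.9483*a^3 - 5.2341*a^2 - 1.1955*a + 6.6435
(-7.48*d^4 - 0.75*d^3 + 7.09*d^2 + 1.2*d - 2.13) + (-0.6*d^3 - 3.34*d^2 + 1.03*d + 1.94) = -7.48*d^4 - 1.35*d^3 + 3.75*d^2 + 2.23*d - 0.19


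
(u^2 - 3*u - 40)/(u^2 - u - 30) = (u - 8)/(u - 6)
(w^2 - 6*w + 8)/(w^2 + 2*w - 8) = (w - 4)/(w + 4)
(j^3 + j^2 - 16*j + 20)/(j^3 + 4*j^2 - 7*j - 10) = (j - 2)/(j + 1)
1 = 1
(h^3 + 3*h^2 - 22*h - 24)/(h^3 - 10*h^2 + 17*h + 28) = (h + 6)/(h - 7)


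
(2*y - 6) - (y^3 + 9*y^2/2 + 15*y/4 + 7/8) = -y^3 - 9*y^2/2 - 7*y/4 - 55/8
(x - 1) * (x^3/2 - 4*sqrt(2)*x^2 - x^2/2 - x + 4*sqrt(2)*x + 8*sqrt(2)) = x^4/2 - 4*sqrt(2)*x^3 - x^3 - x^2/2 + 8*sqrt(2)*x^2 + x + 4*sqrt(2)*x - 8*sqrt(2)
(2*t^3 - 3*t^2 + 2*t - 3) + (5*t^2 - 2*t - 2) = 2*t^3 + 2*t^2 - 5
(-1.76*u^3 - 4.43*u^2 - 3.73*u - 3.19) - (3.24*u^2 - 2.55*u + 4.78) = -1.76*u^3 - 7.67*u^2 - 1.18*u - 7.97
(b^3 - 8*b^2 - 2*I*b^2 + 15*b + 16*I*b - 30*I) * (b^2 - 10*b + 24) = b^5 - 18*b^4 - 2*I*b^4 + 119*b^3 + 36*I*b^3 - 342*b^2 - 238*I*b^2 + 360*b + 684*I*b - 720*I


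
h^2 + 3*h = h*(h + 3)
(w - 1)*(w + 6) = w^2 + 5*w - 6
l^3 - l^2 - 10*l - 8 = (l - 4)*(l + 1)*(l + 2)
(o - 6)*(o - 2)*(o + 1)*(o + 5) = o^4 - 2*o^3 - 31*o^2 + 32*o + 60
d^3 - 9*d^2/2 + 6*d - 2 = (d - 2)^2*(d - 1/2)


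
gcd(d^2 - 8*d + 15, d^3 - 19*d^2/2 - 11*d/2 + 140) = d - 5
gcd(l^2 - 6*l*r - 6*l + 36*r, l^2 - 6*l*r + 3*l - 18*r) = -l + 6*r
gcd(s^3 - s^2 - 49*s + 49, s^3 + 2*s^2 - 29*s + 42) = s + 7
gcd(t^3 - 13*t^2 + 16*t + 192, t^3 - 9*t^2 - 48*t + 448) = t^2 - 16*t + 64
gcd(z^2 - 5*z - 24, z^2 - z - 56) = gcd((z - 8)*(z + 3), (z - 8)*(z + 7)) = z - 8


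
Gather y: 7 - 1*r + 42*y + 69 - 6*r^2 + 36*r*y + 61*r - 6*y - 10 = -6*r^2 + 60*r + y*(36*r + 36) + 66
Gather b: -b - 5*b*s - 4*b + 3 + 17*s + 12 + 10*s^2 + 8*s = b*(-5*s - 5) + 10*s^2 + 25*s + 15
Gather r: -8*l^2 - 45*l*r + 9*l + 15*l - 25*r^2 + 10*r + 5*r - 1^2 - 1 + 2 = -8*l^2 + 24*l - 25*r^2 + r*(15 - 45*l)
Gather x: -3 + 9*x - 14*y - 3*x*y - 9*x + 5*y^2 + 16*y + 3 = -3*x*y + 5*y^2 + 2*y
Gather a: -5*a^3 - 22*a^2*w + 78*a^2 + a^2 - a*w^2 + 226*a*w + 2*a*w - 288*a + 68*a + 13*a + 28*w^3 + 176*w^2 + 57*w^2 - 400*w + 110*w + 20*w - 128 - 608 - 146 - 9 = -5*a^3 + a^2*(79 - 22*w) + a*(-w^2 + 228*w - 207) + 28*w^3 + 233*w^2 - 270*w - 891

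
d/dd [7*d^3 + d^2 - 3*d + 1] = 21*d^2 + 2*d - 3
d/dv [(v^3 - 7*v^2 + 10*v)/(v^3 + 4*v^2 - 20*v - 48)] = (11*v^4 - 60*v^3 - 44*v^2 + 672*v - 480)/(v^6 + 8*v^5 - 24*v^4 - 256*v^3 + 16*v^2 + 1920*v + 2304)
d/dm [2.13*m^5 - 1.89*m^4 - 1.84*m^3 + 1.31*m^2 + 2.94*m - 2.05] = 10.65*m^4 - 7.56*m^3 - 5.52*m^2 + 2.62*m + 2.94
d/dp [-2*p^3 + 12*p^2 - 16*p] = -6*p^2 + 24*p - 16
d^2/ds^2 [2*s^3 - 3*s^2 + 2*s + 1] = 12*s - 6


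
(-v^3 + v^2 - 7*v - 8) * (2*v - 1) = -2*v^4 + 3*v^3 - 15*v^2 - 9*v + 8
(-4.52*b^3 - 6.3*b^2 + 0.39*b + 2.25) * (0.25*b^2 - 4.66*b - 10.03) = -1.13*b^5 + 19.4882*b^4 + 74.7911*b^3 + 61.9341*b^2 - 14.3967*b - 22.5675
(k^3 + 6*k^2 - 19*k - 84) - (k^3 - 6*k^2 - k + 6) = 12*k^2 - 18*k - 90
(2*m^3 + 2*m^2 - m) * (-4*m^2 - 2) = -8*m^5 - 8*m^4 - 4*m^2 + 2*m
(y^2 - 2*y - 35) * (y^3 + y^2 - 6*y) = y^5 - y^4 - 43*y^3 - 23*y^2 + 210*y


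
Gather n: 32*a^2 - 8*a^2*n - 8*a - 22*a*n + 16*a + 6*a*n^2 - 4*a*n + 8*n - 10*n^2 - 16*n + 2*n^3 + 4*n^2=32*a^2 + 8*a + 2*n^3 + n^2*(6*a - 6) + n*(-8*a^2 - 26*a - 8)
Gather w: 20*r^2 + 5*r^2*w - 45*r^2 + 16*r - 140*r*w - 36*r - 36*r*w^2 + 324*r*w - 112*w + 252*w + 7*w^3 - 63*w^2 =-25*r^2 - 20*r + 7*w^3 + w^2*(-36*r - 63) + w*(5*r^2 + 184*r + 140)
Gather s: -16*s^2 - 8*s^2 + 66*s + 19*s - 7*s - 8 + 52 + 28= -24*s^2 + 78*s + 72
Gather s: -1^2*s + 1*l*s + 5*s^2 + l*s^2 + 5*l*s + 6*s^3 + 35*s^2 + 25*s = 6*s^3 + s^2*(l + 40) + s*(6*l + 24)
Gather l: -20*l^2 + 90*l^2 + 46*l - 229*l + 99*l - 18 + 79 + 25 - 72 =70*l^2 - 84*l + 14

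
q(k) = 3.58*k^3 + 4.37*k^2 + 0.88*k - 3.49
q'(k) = 10.74*k^2 + 8.74*k + 0.88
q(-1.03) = -3.67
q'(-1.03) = 3.27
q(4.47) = 407.51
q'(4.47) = 254.54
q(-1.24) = -4.69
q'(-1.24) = 6.56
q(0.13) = -3.29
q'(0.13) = 2.20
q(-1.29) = -5.04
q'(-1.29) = 7.48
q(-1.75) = -10.83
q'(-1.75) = 18.48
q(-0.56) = -3.24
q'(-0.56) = -0.65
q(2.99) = 133.91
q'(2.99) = 123.03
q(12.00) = 6822.59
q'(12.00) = 1652.32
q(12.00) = 6822.59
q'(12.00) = 1652.32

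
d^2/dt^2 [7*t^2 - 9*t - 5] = 14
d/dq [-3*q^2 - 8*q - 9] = -6*q - 8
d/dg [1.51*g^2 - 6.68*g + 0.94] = 3.02*g - 6.68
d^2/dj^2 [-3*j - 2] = 0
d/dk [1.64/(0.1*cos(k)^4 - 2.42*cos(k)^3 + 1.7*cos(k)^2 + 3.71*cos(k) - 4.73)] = (0.656*cos(k)^3 - 11.9064*cos(k)^2 + 5.576*cos(k) + 6.0844)*sin(k)/(0.1*cos(k)^4 - 2.42*cos(k)^3 + 1.7*cos(k)^2 + 3.71*cos(k) - 4.73)^2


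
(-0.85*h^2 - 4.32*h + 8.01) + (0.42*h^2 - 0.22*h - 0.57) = -0.43*h^2 - 4.54*h + 7.44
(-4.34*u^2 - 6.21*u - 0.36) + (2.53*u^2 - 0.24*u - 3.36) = -1.81*u^2 - 6.45*u - 3.72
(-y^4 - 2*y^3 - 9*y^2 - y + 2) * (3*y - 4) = -3*y^5 - 2*y^4 - 19*y^3 + 33*y^2 + 10*y - 8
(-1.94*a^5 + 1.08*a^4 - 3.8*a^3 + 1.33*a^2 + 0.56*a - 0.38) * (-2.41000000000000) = 4.6754*a^5 - 2.6028*a^4 + 9.158*a^3 - 3.2053*a^2 - 1.3496*a + 0.9158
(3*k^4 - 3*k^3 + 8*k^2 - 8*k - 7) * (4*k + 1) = 12*k^5 - 9*k^4 + 29*k^3 - 24*k^2 - 36*k - 7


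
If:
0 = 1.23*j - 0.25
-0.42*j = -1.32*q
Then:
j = 0.20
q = 0.06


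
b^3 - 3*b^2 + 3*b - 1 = (b - 1)^3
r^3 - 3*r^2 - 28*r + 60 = (r - 6)*(r - 2)*(r + 5)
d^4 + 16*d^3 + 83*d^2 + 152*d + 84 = (d + 1)*(d + 2)*(d + 6)*(d + 7)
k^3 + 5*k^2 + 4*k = k*(k + 1)*(k + 4)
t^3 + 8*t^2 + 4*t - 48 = (t - 2)*(t + 4)*(t + 6)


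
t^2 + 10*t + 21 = (t + 3)*(t + 7)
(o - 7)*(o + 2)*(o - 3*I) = o^3 - 5*o^2 - 3*I*o^2 - 14*o + 15*I*o + 42*I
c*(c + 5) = c^2 + 5*c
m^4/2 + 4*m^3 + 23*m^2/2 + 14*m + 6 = (m/2 + 1/2)*(m + 2)^2*(m + 3)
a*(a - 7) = a^2 - 7*a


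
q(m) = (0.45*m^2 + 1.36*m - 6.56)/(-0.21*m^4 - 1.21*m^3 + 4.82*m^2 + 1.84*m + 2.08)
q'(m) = (0.9*m + 1.36)/(-0.21*m^4 - 1.21*m^3 + 4.82*m^2 + 1.84*m + 2.08) + (0.45*m^2 + 1.36*m - 6.56)*(0.84*m^3 + 3.63*m^2 - 9.64*m - 1.84)/(-0.21*m^4 - 1.21*m^3 + 4.82*m^2 + 1.84*m + 2.08)^2 = (0.189*m^5 + 1.4013*m^4 - 2.2192*m^3 - 29.54*m^2 + 65.1104*m + 14.8992)/(0.0441*m^8 + 0.5082*m^7 - 0.5603*m^6 - 12.4372*m^5 + 17.906*m^4 + 12.704*m^3 + 23.4368*m^2 + 7.6544*m + 4.3264)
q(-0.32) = -3.44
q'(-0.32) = -2.17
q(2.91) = 0.36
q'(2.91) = 3.46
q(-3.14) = -0.11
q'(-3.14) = -0.09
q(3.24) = -0.45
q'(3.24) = 1.94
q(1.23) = -0.47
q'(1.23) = 0.63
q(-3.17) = -0.10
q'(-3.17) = -0.09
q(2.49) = -0.04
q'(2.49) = 0.33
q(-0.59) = -2.49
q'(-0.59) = -3.96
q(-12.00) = -0.03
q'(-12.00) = -0.01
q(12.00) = -0.01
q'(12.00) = 0.00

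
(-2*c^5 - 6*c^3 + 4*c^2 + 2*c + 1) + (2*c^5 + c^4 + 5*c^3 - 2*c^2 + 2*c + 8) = c^4 - c^3 + 2*c^2 + 4*c + 9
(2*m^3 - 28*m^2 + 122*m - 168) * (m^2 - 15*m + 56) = 2*m^5 - 58*m^4 + 654*m^3 - 3566*m^2 + 9352*m - 9408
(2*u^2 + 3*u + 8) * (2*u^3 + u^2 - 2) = 4*u^5 + 8*u^4 + 19*u^3 + 4*u^2 - 6*u - 16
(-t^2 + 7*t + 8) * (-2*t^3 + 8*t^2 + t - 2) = 2*t^5 - 22*t^4 + 39*t^3 + 73*t^2 - 6*t - 16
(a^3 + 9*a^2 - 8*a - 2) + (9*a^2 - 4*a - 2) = a^3 + 18*a^2 - 12*a - 4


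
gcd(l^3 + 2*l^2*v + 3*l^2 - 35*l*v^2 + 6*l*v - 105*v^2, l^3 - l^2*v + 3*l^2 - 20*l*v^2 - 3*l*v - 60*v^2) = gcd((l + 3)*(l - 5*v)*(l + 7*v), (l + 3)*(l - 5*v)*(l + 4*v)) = -l^2 + 5*l*v - 3*l + 15*v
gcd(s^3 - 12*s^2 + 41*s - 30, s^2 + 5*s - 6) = s - 1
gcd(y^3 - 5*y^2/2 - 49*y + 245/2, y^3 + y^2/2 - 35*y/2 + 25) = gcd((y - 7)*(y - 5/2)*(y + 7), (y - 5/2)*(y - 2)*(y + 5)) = y - 5/2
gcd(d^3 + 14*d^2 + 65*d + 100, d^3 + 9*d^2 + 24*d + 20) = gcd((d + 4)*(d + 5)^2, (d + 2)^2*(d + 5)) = d + 5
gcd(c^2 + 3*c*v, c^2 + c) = c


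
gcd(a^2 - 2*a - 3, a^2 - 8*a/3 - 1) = a - 3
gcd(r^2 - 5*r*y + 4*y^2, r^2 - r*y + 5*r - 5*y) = -r + y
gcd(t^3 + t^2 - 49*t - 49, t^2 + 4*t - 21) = t + 7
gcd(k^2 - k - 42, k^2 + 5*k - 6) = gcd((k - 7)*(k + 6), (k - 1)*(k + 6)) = k + 6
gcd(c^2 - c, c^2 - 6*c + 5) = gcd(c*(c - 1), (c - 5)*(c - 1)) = c - 1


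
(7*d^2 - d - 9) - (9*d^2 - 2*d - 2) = -2*d^2 + d - 7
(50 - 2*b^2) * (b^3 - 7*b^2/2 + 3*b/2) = -2*b^5 + 7*b^4 + 47*b^3 - 175*b^2 + 75*b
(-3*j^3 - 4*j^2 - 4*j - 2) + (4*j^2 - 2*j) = -3*j^3 - 6*j - 2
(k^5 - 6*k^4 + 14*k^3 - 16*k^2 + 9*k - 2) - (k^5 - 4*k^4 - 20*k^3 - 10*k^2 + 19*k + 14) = -2*k^4 + 34*k^3 - 6*k^2 - 10*k - 16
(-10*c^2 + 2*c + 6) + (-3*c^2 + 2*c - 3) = -13*c^2 + 4*c + 3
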